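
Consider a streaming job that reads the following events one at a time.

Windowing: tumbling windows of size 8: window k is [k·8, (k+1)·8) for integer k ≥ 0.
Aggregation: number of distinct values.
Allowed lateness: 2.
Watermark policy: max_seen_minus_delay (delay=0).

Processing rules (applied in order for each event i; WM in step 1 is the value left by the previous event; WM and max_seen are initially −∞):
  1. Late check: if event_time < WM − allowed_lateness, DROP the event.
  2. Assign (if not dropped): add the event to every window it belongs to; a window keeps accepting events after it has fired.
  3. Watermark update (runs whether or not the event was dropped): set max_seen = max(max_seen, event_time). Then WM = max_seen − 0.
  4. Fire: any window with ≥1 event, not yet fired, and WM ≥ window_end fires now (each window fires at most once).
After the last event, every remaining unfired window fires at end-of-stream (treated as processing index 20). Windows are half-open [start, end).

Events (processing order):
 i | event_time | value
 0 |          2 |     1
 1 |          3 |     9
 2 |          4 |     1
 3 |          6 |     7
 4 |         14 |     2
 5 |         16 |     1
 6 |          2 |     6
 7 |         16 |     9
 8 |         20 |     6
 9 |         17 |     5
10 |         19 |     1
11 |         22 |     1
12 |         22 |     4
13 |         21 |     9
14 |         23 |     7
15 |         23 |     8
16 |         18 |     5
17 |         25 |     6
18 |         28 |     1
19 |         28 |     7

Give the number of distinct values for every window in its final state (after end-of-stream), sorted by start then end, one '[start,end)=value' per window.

[0,8)=3 [8,16)=1 [16,24)=6 [24,32)=3

i=0 t=2 v=1: → [0,8); WM=2
i=1 t=3 v=9: → [0,8); WM=3
i=2 t=4 v=1: → [0,8); WM=4
i=3 t=6 v=7: → [0,8); WM=6
i=4 t=14 v=2: → [8,16); WM=14; [0,8) fires=3
i=5 t=16 v=1: → [16,24); WM=16; [8,16) fires=1
i=6 t=2 v=6: DROP (t<16-2); WM=16
i=7 t=16 v=9: → [16,24); WM=16
i=8 t=20 v=6: → [16,24); WM=20
i=9 t=17 v=5: DROP (t<20-2); WM=20
i=10 t=19 v=1: → [16,24); WM=20
i=11 t=22 v=1: → [16,24); WM=22
i=12 t=22 v=4: → [16,24); WM=22
i=13 t=21 v=9: → [16,24); WM=22
i=14 t=23 v=7: → [16,24); WM=23
i=15 t=23 v=8: → [16,24); WM=23
i=16 t=18 v=5: DROP (t<23-2); WM=23
i=17 t=25 v=6: → [24,32); WM=25; [16,24) fires=6
i=18 t=28 v=1: → [24,32); WM=28
i=19 t=28 v=7: → [24,32); WM=28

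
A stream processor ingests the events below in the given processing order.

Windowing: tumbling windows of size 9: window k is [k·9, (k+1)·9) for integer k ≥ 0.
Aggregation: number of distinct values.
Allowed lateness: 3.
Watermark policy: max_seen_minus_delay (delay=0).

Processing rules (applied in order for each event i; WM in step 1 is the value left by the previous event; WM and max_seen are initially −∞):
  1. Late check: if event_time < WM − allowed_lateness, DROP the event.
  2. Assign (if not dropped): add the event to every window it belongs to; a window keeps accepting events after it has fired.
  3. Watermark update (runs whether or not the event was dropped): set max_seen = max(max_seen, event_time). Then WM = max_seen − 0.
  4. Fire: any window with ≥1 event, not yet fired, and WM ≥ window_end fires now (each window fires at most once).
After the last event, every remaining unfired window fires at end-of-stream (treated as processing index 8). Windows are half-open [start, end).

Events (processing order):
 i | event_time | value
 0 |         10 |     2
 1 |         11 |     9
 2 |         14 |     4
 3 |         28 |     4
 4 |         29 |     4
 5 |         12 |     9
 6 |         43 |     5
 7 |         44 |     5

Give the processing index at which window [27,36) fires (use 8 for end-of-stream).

i=0 t=10 v=2: → [9,18); WM=10
i=1 t=11 v=9: → [9,18); WM=11
i=2 t=14 v=4: → [9,18); WM=14
i=3 t=28 v=4: → [27,36); WM=28; [9,18) fires=3
i=4 t=29 v=4: → [27,36); WM=29
i=5 t=12 v=9: DROP (t<29-3); WM=29
i=6 t=43 v=5: → [36,45); WM=43; [27,36) fires=1
i=7 t=44 v=5: → [36,45); WM=44

6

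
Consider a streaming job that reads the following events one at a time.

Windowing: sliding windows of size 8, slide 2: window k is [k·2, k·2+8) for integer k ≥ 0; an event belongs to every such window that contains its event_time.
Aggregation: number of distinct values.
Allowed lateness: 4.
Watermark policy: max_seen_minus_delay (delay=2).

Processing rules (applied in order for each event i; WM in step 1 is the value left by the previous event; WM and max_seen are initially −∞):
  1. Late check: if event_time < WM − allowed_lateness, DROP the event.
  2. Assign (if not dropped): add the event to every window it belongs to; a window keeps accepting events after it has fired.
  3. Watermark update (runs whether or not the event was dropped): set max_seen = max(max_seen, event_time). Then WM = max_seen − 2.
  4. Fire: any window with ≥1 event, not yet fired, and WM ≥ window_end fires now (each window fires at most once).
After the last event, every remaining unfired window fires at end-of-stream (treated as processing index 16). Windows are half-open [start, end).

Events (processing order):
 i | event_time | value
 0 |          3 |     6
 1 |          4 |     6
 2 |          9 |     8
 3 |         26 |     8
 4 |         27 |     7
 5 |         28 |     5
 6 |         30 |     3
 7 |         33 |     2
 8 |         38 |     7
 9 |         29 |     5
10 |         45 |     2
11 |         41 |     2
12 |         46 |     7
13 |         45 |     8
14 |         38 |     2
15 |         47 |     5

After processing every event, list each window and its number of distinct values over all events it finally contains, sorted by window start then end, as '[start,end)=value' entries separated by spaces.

[0,8)=1 [2,10)=2 [4,12)=2 [6,14)=1 [8,16)=1 [20,28)=2 [22,30)=3 [24,32)=4 [26,34)=5 [28,36)=3 [30,38)=2 [32,40)=2 [34,42)=2 [36,44)=2 [38,46)=3 [40,48)=4 [42,50)=4 [44,52)=4 [46,54)=2

i=0 t=3 v=6: → [2,10),[0,8); WM=1
i=1 t=4 v=6: → [4,12),[2,10),[0,8); WM=2
i=2 t=9 v=8: → [8,16),[6,14),[4,12),[2,10); WM=7
i=3 t=26 v=8: → [26,34),[24,32),[22,30),[20,28); WM=24; [0,8) fires=1 [2,10) fires=2 [4,12) fires=2 [6,14) fires=1 [8,16) fires=1
i=4 t=27 v=7: → [26,34),[24,32),[22,30),[20,28); WM=25
i=5 t=28 v=5: → [28,36),[26,34),[24,32),[22,30); WM=26
i=6 t=30 v=3: → [30,38),[28,36),[26,34),[24,32); WM=28; [20,28) fires=2
i=7 t=33 v=2: → [32,40),[30,38),[28,36),[26,34); WM=31; [22,30) fires=3
i=8 t=38 v=7: → [38,46),[36,44),[34,42),[32,40); WM=36; [24,32) fires=4 [26,34) fires=5 [28,36) fires=3
i=9 t=29 v=5: DROP (t<36-4); WM=36
i=10 t=45 v=2: → [44,52),[42,50),[40,48),[38,46); WM=43; [30,38) fires=2 [32,40) fires=2 [34,42) fires=1
i=11 t=41 v=2: → [40,48),[38,46),[36,44),[34,42); WM=43
i=12 t=46 v=7: → [46,54),[44,52),[42,50),[40,48); WM=44; [36,44) fires=2
i=13 t=45 v=8: → [44,52),[42,50),[40,48),[38,46); WM=44
i=14 t=38 v=2: DROP (t<44-4); WM=44
i=15 t=47 v=5: → [46,54),[44,52),[42,50),[40,48); WM=45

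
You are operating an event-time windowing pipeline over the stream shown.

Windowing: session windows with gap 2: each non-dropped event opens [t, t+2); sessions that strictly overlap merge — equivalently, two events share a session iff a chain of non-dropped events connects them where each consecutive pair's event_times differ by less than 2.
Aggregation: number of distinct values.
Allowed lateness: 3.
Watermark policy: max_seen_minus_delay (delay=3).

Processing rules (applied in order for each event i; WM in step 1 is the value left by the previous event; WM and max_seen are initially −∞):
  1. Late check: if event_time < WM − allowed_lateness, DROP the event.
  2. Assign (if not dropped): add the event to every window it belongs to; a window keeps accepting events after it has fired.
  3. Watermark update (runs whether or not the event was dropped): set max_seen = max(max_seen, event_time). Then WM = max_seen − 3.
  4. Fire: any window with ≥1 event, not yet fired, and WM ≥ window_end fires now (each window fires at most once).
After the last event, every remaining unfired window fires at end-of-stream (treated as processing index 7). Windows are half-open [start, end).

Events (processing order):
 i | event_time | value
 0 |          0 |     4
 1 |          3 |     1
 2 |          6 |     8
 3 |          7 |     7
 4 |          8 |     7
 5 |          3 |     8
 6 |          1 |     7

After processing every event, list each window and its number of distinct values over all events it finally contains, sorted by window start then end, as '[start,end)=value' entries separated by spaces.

[0,2)=1 [3,5)=2 [6,10)=2

i=0 t=0 v=4: → [0,2); WM=-3
i=1 t=3 v=1: → [3,5); WM=0
i=2 t=6 v=8: → [6,8); WM=3
i=3 t=7 v=7: → [6,9); WM=4
i=4 t=8 v=7: → [6,10); WM=5
i=5 t=3 v=8: → [3,5); WM=5
i=6 t=1 v=7: DROP (t<5-3); WM=5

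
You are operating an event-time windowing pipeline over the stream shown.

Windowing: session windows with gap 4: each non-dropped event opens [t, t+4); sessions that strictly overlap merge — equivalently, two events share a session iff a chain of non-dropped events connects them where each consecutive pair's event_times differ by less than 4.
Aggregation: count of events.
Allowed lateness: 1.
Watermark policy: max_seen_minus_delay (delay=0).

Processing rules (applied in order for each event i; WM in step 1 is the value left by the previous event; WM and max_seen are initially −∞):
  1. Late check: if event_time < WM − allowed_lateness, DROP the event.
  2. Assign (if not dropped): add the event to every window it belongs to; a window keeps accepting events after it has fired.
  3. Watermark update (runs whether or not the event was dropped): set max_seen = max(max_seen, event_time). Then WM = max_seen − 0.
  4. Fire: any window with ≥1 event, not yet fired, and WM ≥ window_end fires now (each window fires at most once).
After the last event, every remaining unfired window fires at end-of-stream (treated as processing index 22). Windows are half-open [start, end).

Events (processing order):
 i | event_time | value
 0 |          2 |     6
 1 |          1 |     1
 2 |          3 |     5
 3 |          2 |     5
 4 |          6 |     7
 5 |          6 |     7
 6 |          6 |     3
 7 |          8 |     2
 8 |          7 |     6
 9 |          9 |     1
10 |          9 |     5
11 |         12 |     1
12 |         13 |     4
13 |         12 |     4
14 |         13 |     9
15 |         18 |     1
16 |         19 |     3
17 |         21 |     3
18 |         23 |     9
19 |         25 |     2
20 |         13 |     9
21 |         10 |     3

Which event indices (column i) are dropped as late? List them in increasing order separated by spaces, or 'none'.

20 21

i=0 t=2 v=6: → [2,6); WM=2
i=1 t=1 v=1: → [1,6); WM=2
i=2 t=3 v=5: → [1,7); WM=3
i=3 t=2 v=5: → [1,7); WM=3
i=4 t=6 v=7: → [1,10); WM=6
i=5 t=6 v=7: → [1,10); WM=6
i=6 t=6 v=3: → [1,10); WM=6
i=7 t=8 v=2: → [1,12); WM=8
i=8 t=7 v=6: → [1,12); WM=8
i=9 t=9 v=1: → [1,13); WM=9
i=10 t=9 v=5: → [1,13); WM=9
i=11 t=12 v=1: → [1,16); WM=12
i=12 t=13 v=4: → [1,17); WM=13
i=13 t=12 v=4: → [1,17); WM=13
i=14 t=13 v=9: → [1,17); WM=13
i=15 t=18 v=1: → [18,22); WM=18
i=16 t=19 v=3: → [18,23); WM=19
i=17 t=21 v=3: → [18,25); WM=21
i=18 t=23 v=9: → [18,27); WM=23
i=19 t=25 v=2: → [18,29); WM=25
i=20 t=13 v=9: DROP (t<25-1); WM=25
i=21 t=10 v=3: DROP (t<25-1); WM=25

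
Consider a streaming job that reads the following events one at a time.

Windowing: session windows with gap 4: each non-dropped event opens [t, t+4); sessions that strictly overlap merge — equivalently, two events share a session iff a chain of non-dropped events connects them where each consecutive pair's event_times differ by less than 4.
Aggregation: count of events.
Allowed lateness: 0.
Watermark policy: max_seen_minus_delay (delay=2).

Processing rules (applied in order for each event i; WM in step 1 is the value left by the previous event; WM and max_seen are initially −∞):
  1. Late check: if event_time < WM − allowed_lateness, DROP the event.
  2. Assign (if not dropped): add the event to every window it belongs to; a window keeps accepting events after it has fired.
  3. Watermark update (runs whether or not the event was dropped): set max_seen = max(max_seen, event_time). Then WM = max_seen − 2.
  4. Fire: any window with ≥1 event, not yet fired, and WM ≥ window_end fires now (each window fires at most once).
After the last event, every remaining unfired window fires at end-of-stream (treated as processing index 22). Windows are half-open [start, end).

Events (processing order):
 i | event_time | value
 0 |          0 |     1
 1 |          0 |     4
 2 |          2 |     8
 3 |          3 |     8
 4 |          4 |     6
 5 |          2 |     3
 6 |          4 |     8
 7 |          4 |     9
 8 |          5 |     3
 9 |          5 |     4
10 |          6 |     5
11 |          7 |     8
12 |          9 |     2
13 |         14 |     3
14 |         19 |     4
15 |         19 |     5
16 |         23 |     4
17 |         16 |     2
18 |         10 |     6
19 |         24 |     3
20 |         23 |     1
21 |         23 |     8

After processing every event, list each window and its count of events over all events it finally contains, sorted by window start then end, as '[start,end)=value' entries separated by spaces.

i=0 t=0 v=1: → [0,4); WM=-2
i=1 t=0 v=4: → [0,4); WM=-2
i=2 t=2 v=8: → [0,6); WM=0
i=3 t=3 v=8: → [0,7); WM=1
i=4 t=4 v=6: → [0,8); WM=2
i=5 t=2 v=3: → [0,8); WM=2
i=6 t=4 v=8: → [0,8); WM=2
i=7 t=4 v=9: → [0,8); WM=2
i=8 t=5 v=3: → [0,9); WM=3
i=9 t=5 v=4: → [0,9); WM=3
i=10 t=6 v=5: → [0,10); WM=4
i=11 t=7 v=8: → [0,11); WM=5
i=12 t=9 v=2: → [0,13); WM=7
i=13 t=14 v=3: → [14,18); WM=12
i=14 t=19 v=4: → [19,23); WM=17
i=15 t=19 v=5: → [19,23); WM=17
i=16 t=23 v=4: → [23,27); WM=21
i=17 t=16 v=2: DROP (t<21-0); WM=21
i=18 t=10 v=6: DROP (t<21-0); WM=21
i=19 t=24 v=3: → [23,28); WM=22
i=20 t=23 v=1: → [23,28); WM=22
i=21 t=23 v=8: → [23,28); WM=22

[0,13)=13 [14,18)=1 [19,23)=2 [23,28)=4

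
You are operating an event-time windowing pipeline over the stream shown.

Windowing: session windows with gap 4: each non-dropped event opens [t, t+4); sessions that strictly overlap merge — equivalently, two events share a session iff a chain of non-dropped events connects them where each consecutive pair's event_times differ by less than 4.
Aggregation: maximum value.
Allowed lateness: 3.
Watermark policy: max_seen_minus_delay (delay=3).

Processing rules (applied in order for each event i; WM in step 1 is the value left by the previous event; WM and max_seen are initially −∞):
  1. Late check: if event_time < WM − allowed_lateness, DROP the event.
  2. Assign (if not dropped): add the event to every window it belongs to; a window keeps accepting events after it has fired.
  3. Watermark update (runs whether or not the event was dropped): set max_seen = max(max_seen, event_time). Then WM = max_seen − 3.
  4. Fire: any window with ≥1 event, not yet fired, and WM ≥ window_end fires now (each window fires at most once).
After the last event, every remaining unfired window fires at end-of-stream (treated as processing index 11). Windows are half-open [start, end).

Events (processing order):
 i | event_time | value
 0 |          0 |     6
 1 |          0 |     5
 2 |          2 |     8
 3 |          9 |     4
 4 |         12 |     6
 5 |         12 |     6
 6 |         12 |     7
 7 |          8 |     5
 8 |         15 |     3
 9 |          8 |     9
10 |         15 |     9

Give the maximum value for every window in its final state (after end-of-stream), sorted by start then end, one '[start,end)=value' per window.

[0,6)=8 [8,19)=9

i=0 t=0 v=6: → [0,4); WM=-3
i=1 t=0 v=5: → [0,4); WM=-3
i=2 t=2 v=8: → [0,6); WM=-1
i=3 t=9 v=4: → [9,13); WM=6
i=4 t=12 v=6: → [9,16); WM=9
i=5 t=12 v=6: → [9,16); WM=9
i=6 t=12 v=7: → [9,16); WM=9
i=7 t=8 v=5: → [8,16); WM=9
i=8 t=15 v=3: → [8,19); WM=12
i=9 t=8 v=9: DROP (t<12-3); WM=12
i=10 t=15 v=9: → [8,19); WM=12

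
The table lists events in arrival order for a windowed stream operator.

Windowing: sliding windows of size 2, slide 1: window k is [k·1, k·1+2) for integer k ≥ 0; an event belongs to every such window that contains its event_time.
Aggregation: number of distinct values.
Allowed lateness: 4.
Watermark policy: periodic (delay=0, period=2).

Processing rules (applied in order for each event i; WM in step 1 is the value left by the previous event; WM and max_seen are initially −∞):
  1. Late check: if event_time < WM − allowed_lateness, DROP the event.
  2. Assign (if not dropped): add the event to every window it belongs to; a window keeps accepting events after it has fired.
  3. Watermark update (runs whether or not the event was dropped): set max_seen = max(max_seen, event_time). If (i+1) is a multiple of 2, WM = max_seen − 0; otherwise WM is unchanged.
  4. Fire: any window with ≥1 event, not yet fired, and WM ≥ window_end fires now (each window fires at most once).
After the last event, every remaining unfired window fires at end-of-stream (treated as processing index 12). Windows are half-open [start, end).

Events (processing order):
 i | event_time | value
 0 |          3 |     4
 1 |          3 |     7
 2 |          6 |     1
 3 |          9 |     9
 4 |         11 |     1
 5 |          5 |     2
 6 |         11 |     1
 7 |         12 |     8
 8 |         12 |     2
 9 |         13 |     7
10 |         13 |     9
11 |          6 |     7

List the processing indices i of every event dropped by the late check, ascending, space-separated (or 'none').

11

i=0 t=3 v=4: → [3,5),[2,4); WM=−∞
i=1 t=3 v=7: → [3,5),[2,4); WM=3
i=2 t=6 v=1: → [6,8),[5,7); WM=3
i=3 t=9 v=9: → [9,11),[8,10); WM=9; [2,4) fires=2 [3,5) fires=2 [5,7) fires=1 [6,8) fires=1
i=4 t=11 v=1: → [11,13),[10,12); WM=9
i=5 t=5 v=2: → [5,7),[4,6); WM=11; [4,6) fires=1 [8,10) fires=1 [9,11) fires=1
i=6 t=11 v=1: → [11,13),[10,12); WM=11
i=7 t=12 v=8: → [12,14),[11,13); WM=12; [10,12) fires=1
i=8 t=12 v=2: → [12,14),[11,13); WM=12
i=9 t=13 v=7: → [13,15),[12,14); WM=13; [11,13) fires=3
i=10 t=13 v=9: → [13,15),[12,14); WM=13
i=11 t=6 v=7: DROP (t<13-4); WM=13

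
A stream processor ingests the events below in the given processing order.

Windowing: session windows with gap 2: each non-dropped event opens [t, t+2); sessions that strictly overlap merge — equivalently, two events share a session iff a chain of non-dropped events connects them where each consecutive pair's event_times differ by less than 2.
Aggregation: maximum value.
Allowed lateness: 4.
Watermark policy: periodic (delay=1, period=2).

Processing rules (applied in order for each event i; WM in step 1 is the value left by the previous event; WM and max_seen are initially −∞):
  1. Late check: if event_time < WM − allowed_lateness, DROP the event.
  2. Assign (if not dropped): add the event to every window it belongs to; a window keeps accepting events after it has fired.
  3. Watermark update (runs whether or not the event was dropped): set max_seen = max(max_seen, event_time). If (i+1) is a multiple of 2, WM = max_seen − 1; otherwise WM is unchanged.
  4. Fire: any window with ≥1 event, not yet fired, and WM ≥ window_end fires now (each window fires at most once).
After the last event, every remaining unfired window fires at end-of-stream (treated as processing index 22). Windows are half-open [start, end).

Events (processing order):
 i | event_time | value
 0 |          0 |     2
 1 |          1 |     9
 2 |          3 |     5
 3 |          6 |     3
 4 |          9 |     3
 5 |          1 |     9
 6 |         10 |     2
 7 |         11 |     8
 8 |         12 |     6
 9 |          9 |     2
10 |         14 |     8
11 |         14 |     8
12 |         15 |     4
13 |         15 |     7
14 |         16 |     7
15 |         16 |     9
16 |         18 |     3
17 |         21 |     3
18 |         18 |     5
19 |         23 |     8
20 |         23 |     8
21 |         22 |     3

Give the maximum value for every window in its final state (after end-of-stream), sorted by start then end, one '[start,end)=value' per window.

i=0 t=0 v=2: → [0,2); WM=−∞
i=1 t=1 v=9: → [0,3); WM=0
i=2 t=3 v=5: → [3,5); WM=0
i=3 t=6 v=3: → [6,8); WM=5
i=4 t=9 v=3: → [9,11); WM=5
i=5 t=1 v=9: → [0,3); WM=8
i=6 t=10 v=2: → [9,12); WM=8
i=7 t=11 v=8: → [9,13); WM=10
i=8 t=12 v=6: → [9,14); WM=10
i=9 t=9 v=2: → [9,14); WM=11
i=10 t=14 v=8: → [14,16); WM=11
i=11 t=14 v=8: → [14,16); WM=13
i=12 t=15 v=4: → [14,17); WM=13
i=13 t=15 v=7: → [14,17); WM=14
i=14 t=16 v=7: → [14,18); WM=14
i=15 t=16 v=9: → [14,18); WM=15
i=16 t=18 v=3: → [18,20); WM=15
i=17 t=21 v=3: → [21,23); WM=20
i=18 t=18 v=5: → [18,20); WM=20
i=19 t=23 v=8: → [23,25); WM=22
i=20 t=23 v=8: → [23,25); WM=22
i=21 t=22 v=3: → [21,25); WM=22

[0,3)=9 [3,5)=5 [6,8)=3 [9,14)=8 [14,18)=9 [18,20)=5 [21,25)=8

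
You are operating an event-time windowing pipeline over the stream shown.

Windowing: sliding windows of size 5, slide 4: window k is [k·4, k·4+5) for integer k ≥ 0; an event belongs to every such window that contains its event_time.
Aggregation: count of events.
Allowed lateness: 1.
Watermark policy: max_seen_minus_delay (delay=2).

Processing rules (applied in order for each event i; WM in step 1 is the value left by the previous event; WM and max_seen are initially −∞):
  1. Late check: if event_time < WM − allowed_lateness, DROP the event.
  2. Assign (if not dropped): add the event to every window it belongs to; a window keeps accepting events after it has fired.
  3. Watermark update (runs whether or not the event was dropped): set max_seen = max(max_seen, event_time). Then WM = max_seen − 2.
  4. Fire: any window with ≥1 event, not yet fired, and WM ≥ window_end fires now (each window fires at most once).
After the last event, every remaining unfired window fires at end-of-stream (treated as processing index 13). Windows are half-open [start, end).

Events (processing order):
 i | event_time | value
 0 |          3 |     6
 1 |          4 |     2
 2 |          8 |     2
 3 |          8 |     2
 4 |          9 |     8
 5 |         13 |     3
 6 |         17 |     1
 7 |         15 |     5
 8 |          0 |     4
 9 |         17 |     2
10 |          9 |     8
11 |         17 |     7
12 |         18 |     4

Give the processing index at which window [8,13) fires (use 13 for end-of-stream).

i=0 t=3 v=6: → [0,5); WM=1
i=1 t=4 v=2: → [4,9),[0,5); WM=2
i=2 t=8 v=2: → [8,13),[4,9); WM=6; [0,5) fires=2
i=3 t=8 v=2: → [8,13),[4,9); WM=6
i=4 t=9 v=8: → [8,13); WM=7
i=5 t=13 v=3: → [12,17); WM=11; [4,9) fires=3
i=6 t=17 v=1: → [16,21); WM=15; [8,13) fires=3
i=7 t=15 v=5: → [12,17); WM=15
i=8 t=0 v=4: DROP (t<15-1); WM=15
i=9 t=17 v=2: → [16,21); WM=15
i=10 t=9 v=8: DROP (t<15-1); WM=15
i=11 t=17 v=7: → [16,21); WM=15
i=12 t=18 v=4: → [16,21); WM=16

6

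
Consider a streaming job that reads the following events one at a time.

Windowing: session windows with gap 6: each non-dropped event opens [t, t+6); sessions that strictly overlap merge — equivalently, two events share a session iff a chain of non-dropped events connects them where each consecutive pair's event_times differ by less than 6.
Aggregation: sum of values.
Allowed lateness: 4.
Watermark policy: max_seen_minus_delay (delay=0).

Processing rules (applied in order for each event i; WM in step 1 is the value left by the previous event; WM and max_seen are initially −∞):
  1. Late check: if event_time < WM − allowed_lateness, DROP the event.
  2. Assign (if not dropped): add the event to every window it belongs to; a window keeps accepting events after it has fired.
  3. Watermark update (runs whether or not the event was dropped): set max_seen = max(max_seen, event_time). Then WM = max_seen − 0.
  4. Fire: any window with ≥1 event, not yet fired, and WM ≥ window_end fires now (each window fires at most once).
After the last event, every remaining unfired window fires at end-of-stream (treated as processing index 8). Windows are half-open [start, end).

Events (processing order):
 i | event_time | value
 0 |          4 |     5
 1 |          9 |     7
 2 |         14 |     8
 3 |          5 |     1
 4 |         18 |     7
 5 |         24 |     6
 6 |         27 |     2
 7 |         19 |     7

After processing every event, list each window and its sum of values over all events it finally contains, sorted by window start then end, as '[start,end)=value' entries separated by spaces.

[4,24)=27 [24,33)=8

i=0 t=4 v=5: → [4,10); WM=4
i=1 t=9 v=7: → [4,15); WM=9
i=2 t=14 v=8: → [4,20); WM=14
i=3 t=5 v=1: DROP (t<14-4); WM=14
i=4 t=18 v=7: → [4,24); WM=18
i=5 t=24 v=6: → [24,30); WM=24
i=6 t=27 v=2: → [24,33); WM=27
i=7 t=19 v=7: DROP (t<27-4); WM=27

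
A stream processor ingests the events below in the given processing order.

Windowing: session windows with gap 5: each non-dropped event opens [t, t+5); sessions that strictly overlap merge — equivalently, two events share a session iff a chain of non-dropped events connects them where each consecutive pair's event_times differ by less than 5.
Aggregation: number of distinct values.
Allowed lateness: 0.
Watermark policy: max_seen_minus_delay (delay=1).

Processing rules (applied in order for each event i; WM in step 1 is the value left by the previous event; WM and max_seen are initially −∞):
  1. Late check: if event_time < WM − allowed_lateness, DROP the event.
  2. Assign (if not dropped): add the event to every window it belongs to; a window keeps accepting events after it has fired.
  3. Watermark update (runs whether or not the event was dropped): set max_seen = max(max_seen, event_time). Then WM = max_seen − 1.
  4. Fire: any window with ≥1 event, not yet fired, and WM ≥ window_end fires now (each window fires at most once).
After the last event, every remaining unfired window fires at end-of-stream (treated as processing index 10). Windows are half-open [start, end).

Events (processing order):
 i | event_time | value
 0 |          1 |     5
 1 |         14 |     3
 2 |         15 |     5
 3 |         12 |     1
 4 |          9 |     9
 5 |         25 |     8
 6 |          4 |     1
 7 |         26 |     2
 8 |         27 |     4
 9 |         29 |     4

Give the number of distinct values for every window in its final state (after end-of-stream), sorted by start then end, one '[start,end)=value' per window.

[1,6)=1 [14,20)=2 [25,34)=3

i=0 t=1 v=5: → [1,6); WM=0
i=1 t=14 v=3: → [14,19); WM=13
i=2 t=15 v=5: → [14,20); WM=14
i=3 t=12 v=1: DROP (t<14-0); WM=14
i=4 t=9 v=9: DROP (t<14-0); WM=14
i=5 t=25 v=8: → [25,30); WM=24
i=6 t=4 v=1: DROP (t<24-0); WM=24
i=7 t=26 v=2: → [25,31); WM=25
i=8 t=27 v=4: → [25,32); WM=26
i=9 t=29 v=4: → [25,34); WM=28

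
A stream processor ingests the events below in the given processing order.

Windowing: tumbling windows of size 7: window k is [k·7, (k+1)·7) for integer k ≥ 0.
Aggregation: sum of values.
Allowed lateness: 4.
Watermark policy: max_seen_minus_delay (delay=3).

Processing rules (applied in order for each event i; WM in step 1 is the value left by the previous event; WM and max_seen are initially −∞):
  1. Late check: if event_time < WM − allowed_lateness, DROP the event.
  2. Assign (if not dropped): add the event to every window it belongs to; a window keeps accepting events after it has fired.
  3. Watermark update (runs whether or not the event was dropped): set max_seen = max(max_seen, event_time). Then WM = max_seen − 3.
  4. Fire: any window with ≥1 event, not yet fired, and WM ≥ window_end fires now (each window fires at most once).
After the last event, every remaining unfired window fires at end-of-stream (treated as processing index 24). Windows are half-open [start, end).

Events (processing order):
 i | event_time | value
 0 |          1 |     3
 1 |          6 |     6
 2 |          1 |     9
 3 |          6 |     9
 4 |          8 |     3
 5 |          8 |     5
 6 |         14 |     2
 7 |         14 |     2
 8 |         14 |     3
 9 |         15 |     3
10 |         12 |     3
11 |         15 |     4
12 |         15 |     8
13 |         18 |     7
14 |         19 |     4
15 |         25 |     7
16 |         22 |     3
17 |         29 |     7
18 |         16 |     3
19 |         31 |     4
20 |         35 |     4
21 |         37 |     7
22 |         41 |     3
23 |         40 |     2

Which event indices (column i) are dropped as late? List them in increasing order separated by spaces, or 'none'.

i=0 t=1 v=3: → [0,7); WM=-2
i=1 t=6 v=6: → [0,7); WM=3
i=2 t=1 v=9: → [0,7); WM=3
i=3 t=6 v=9: → [0,7); WM=3
i=4 t=8 v=3: → [7,14); WM=5
i=5 t=8 v=5: → [7,14); WM=5
i=6 t=14 v=2: → [14,21); WM=11; [0,7) fires=27
i=7 t=14 v=2: → [14,21); WM=11
i=8 t=14 v=3: → [14,21); WM=11
i=9 t=15 v=3: → [14,21); WM=12
i=10 t=12 v=3: → [7,14); WM=12
i=11 t=15 v=4: → [14,21); WM=12
i=12 t=15 v=8: → [14,21); WM=12
i=13 t=18 v=7: → [14,21); WM=15; [7,14) fires=11
i=14 t=19 v=4: → [14,21); WM=16
i=15 t=25 v=7: → [21,28); WM=22; [14,21) fires=33
i=16 t=22 v=3: → [21,28); WM=22
i=17 t=29 v=7: → [28,35); WM=26
i=18 t=16 v=3: DROP (t<26-4); WM=26
i=19 t=31 v=4: → [28,35); WM=28; [21,28) fires=10
i=20 t=35 v=4: → [35,42); WM=32
i=21 t=37 v=7: → [35,42); WM=34
i=22 t=41 v=3: → [35,42); WM=38; [28,35) fires=11
i=23 t=40 v=2: → [35,42); WM=38

18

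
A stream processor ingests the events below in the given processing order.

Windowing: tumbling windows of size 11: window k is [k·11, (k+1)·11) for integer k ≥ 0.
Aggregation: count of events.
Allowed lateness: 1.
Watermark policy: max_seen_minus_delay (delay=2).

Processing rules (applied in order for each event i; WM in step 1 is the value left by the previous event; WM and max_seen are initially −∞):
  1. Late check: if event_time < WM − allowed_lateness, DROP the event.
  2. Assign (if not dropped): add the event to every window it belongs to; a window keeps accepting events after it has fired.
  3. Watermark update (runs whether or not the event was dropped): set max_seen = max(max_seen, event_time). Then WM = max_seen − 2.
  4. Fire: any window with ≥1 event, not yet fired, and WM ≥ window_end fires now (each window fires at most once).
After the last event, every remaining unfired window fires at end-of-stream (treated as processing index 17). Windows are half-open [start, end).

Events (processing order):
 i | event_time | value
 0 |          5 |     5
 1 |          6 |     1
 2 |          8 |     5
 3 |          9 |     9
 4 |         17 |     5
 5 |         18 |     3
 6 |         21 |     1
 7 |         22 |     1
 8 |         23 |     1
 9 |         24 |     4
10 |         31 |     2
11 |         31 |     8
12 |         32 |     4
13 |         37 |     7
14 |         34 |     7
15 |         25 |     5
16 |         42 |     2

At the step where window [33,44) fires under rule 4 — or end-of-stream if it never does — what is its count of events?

i=0 t=5 v=5: → [0,11); WM=3
i=1 t=6 v=1: → [0,11); WM=4
i=2 t=8 v=5: → [0,11); WM=6
i=3 t=9 v=9: → [0,11); WM=7
i=4 t=17 v=5: → [11,22); WM=15; [0,11) fires=4
i=5 t=18 v=3: → [11,22); WM=16
i=6 t=21 v=1: → [11,22); WM=19
i=7 t=22 v=1: → [22,33); WM=20
i=8 t=23 v=1: → [22,33); WM=21
i=9 t=24 v=4: → [22,33); WM=22; [11,22) fires=3
i=10 t=31 v=2: → [22,33); WM=29
i=11 t=31 v=8: → [22,33); WM=29
i=12 t=32 v=4: → [22,33); WM=30
i=13 t=37 v=7: → [33,44); WM=35; [22,33) fires=6
i=14 t=34 v=7: → [33,44); WM=35
i=15 t=25 v=5: DROP (t<35-1); WM=35
i=16 t=42 v=2: → [33,44); WM=40

3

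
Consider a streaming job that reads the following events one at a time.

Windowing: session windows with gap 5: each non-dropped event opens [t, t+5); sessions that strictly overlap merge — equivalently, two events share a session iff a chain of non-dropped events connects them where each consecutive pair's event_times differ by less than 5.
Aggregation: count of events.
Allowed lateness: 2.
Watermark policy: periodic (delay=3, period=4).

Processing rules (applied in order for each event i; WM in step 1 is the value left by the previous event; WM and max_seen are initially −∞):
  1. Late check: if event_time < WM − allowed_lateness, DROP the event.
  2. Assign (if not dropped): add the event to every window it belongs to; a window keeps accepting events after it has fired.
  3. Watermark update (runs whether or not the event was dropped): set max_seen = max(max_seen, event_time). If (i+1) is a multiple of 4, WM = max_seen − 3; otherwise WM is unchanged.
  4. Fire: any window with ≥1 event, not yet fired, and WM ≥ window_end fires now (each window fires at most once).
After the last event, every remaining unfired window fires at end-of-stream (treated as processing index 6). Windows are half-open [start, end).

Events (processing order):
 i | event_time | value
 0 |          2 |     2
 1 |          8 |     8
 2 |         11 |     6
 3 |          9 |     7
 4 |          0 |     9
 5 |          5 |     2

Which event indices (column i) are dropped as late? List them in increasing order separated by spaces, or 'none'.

4 5

i=0 t=2 v=2: → [2,7); WM=−∞
i=1 t=8 v=8: → [8,13); WM=−∞
i=2 t=11 v=6: → [8,16); WM=−∞
i=3 t=9 v=7: → [8,16); WM=8
i=4 t=0 v=9: DROP (t<8-2); WM=8
i=5 t=5 v=2: DROP (t<8-2); WM=8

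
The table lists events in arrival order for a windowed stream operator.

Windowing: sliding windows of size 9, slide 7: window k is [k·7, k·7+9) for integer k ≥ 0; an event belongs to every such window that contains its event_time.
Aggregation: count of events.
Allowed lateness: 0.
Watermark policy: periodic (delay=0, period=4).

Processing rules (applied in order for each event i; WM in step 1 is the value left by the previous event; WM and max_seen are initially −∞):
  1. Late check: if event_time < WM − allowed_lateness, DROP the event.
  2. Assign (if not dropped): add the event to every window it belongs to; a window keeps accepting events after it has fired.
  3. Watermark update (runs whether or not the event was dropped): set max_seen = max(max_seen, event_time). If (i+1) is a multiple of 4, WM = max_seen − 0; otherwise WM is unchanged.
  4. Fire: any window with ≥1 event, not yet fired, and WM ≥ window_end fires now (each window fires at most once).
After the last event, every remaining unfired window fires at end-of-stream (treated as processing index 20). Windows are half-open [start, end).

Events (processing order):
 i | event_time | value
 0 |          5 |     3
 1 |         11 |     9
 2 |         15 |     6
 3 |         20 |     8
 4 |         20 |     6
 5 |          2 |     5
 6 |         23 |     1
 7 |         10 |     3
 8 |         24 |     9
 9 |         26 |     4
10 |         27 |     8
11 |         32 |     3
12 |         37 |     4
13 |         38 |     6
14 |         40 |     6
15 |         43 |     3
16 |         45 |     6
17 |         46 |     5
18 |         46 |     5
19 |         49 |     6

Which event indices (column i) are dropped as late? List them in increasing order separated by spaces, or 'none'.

5 7

i=0 t=5 v=3: → [0,9); WM=−∞
i=1 t=11 v=9: → [7,16); WM=−∞
i=2 t=15 v=6: → [14,23),[7,16); WM=−∞
i=3 t=20 v=8: → [14,23); WM=20; [0,9) fires=1 [7,16) fires=2
i=4 t=20 v=6: → [14,23); WM=20
i=5 t=2 v=5: DROP (t<20-0); WM=20
i=6 t=23 v=1: → [21,30); WM=20
i=7 t=10 v=3: DROP (t<20-0); WM=23; [14,23) fires=3
i=8 t=24 v=9: → [21,30); WM=23
i=9 t=26 v=4: → [21,30); WM=23
i=10 t=27 v=8: → [21,30); WM=23
i=11 t=32 v=3: → [28,37); WM=32; [21,30) fires=4
i=12 t=37 v=4: → [35,44); WM=32
i=13 t=38 v=6: → [35,44); WM=32
i=14 t=40 v=6: → [35,44); WM=32
i=15 t=43 v=3: → [42,51),[35,44); WM=43; [28,37) fires=1
i=16 t=45 v=6: → [42,51); WM=43
i=17 t=46 v=5: → [42,51); WM=43
i=18 t=46 v=5: → [42,51); WM=43
i=19 t=49 v=6: → [49,58),[42,51); WM=49; [35,44) fires=4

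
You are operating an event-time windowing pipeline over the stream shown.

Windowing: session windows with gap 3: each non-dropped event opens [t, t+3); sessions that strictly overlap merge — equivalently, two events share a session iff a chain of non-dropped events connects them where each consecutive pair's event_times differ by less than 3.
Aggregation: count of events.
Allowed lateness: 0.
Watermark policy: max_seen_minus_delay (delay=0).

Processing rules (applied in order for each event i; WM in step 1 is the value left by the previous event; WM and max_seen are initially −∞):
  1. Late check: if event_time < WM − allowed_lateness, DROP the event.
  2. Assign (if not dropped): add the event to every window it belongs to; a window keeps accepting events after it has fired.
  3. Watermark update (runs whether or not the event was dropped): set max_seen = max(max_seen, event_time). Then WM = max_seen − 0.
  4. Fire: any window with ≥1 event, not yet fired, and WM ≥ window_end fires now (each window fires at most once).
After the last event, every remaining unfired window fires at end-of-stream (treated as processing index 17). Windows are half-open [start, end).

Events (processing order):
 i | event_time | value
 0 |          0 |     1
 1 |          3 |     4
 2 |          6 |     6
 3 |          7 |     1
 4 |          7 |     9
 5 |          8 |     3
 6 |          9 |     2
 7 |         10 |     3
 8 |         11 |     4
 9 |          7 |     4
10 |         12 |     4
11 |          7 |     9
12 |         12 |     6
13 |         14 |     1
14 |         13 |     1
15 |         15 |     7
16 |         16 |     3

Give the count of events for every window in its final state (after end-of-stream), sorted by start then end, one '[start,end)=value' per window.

[0,3)=1 [3,6)=1 [6,19)=12

i=0 t=0 v=1: → [0,3); WM=0
i=1 t=3 v=4: → [3,6); WM=3
i=2 t=6 v=6: → [6,9); WM=6
i=3 t=7 v=1: → [6,10); WM=7
i=4 t=7 v=9: → [6,10); WM=7
i=5 t=8 v=3: → [6,11); WM=8
i=6 t=9 v=2: → [6,12); WM=9
i=7 t=10 v=3: → [6,13); WM=10
i=8 t=11 v=4: → [6,14); WM=11
i=9 t=7 v=4: DROP (t<11-0); WM=11
i=10 t=12 v=4: → [6,15); WM=12
i=11 t=7 v=9: DROP (t<12-0); WM=12
i=12 t=12 v=6: → [6,15); WM=12
i=13 t=14 v=1: → [6,17); WM=14
i=14 t=13 v=1: DROP (t<14-0); WM=14
i=15 t=15 v=7: → [6,18); WM=15
i=16 t=16 v=3: → [6,19); WM=16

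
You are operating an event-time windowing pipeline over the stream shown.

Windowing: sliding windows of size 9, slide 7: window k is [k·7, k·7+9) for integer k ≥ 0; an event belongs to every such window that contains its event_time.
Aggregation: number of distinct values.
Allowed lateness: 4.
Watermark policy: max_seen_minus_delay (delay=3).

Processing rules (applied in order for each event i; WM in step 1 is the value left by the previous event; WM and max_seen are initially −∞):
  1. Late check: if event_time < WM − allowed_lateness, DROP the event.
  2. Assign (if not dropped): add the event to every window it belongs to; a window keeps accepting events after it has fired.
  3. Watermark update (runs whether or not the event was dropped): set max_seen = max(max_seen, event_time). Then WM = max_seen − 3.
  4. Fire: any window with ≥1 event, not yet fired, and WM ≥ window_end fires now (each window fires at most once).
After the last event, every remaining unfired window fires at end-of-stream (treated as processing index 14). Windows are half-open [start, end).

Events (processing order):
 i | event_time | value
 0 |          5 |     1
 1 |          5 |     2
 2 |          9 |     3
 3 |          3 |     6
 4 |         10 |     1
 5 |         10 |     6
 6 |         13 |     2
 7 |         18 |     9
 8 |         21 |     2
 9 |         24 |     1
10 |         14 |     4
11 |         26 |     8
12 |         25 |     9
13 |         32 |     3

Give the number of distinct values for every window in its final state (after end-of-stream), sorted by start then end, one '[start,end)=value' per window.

i=0 t=5 v=1: → [0,9); WM=2
i=1 t=5 v=2: → [0,9); WM=2
i=2 t=9 v=3: → [7,16); WM=6
i=3 t=3 v=6: → [0,9); WM=6
i=4 t=10 v=1: → [7,16); WM=7
i=5 t=10 v=6: → [7,16); WM=7
i=6 t=13 v=2: → [7,16); WM=10; [0,9) fires=3
i=7 t=18 v=9: → [14,23); WM=15
i=8 t=21 v=2: → [21,30),[14,23); WM=18; [7,16) fires=4
i=9 t=24 v=1: → [21,30); WM=21
i=10 t=14 v=4: DROP (t<21-4); WM=21
i=11 t=26 v=8: → [21,30); WM=23; [14,23) fires=2
i=12 t=25 v=9: → [21,30); WM=23
i=13 t=32 v=3: → [28,37); WM=29

[0,9)=3 [7,16)=4 [14,23)=2 [21,30)=4 [28,37)=1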